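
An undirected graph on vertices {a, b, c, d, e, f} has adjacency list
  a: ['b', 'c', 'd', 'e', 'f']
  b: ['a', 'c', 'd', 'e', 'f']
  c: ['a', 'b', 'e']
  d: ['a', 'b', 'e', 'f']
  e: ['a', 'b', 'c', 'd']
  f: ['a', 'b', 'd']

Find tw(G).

3

A width-3 tree decomposition is:
Bags: B1 = {a, b, d, e}  B2 = {a, b, c, e}  B3 = {a, b, d, f}
Tree: B1–B2, B1–B3
Every bag has size at most 4, so the width is 4 − 1 = 3 and tw(G) ≤ 3. Conversely, {a, b, d, e} is a clique of size 4, and the vertices of any clique must share a bag in every tree decomposition; so some bag has ≥ 4 vertices and tw(G) ≥ 3. Therefore the treewidth is 3.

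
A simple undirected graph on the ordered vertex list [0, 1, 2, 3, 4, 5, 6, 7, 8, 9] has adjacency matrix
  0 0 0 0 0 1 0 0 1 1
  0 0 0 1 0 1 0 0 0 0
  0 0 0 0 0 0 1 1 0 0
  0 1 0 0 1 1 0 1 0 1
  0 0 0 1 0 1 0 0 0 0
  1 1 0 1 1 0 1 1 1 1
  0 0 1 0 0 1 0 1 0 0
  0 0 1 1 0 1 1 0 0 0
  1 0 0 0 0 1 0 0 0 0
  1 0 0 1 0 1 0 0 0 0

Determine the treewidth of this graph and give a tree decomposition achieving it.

Treewidth 2.
Bags: B1 = {1, 3, 5}  B2 = {3, 5, 7}  B3 = {5, 6, 7}  B4 = {3, 5, 9}  B5 = {0, 5, 9}  B6 = {3, 4, 5}  B7 = {2, 6, 7}  B8 = {0, 5, 8}
Tree: B1–B2, B2–B3, B2–B4, B4–B5, B2–B6, B3–B7, B5–B8

The largest bag has 3 vertices, giving width 2; this decomposition certifies tw(G) ≤ 2. On the other hand G contains the 3-clique {2, 6, 7}. A clique must lie in a single bag of any decomposition, so no decomposition can have width below 2. Hence tw(G) = 2 exactly.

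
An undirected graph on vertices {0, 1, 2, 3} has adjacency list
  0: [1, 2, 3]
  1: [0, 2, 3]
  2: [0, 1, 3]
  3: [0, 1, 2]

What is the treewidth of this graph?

3

A width-3 tree decomposition is:
Bags: B1 = {0, 1, 2, 3}
Tree: (single bag)
A single bag containing all 4 vertices is trivially a valid decomposition of width 3. For the lower bound, the 4 vertices {0, 1, 2, 3} are pairwise adjacent, and any tree decomposition puts a clique entirely inside one bag — forcing width ≥ 3. Hence tw(G) = 3 exactly.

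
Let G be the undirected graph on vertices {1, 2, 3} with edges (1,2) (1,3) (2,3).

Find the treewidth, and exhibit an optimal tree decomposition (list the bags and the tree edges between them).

Treewidth 2.
One optimal decomposition is:
Bags: B1 = {1, 2, 3}
Tree: (single bag)

With just one bag of size 3, the width is 3 − 1 = 2, so tw(G) ≤ 2. On the other hand G contains the 3-clique {1, 2, 3}. A clique must lie in a single bag of any decomposition, so no decomposition can have width below 2. The upper and lower bounds meet at 2, so that is the treewidth.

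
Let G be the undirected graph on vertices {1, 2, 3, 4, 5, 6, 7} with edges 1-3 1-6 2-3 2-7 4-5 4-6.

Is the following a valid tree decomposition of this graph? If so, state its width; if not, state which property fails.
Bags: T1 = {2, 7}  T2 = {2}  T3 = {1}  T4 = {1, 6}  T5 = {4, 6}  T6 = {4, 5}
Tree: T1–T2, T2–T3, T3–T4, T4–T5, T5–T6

A tree decomposition must satisfy three properties: every vertex lies in some bag; for every edge, both endpoints lie together in some bag; and for every vertex, the bags containing it form a connected subtree. Here vertex 3 appears in no bag, so the decomposition is invalid.

No — vertex 3 appears in no bag.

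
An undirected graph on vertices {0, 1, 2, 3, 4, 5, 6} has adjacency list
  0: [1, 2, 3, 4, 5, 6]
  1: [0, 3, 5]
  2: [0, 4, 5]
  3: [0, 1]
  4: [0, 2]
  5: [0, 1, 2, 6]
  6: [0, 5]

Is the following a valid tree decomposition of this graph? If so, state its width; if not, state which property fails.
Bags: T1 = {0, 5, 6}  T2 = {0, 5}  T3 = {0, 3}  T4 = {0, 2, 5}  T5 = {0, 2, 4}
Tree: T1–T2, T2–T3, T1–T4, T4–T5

A tree decomposition must satisfy three properties: every vertex lies in some bag; for every edge, both endpoints lie together in some bag; and for every vertex, the bags containing it form a connected subtree. Here vertex 1 appears in no bag, so the decomposition is invalid.

No — vertex 1 appears in no bag.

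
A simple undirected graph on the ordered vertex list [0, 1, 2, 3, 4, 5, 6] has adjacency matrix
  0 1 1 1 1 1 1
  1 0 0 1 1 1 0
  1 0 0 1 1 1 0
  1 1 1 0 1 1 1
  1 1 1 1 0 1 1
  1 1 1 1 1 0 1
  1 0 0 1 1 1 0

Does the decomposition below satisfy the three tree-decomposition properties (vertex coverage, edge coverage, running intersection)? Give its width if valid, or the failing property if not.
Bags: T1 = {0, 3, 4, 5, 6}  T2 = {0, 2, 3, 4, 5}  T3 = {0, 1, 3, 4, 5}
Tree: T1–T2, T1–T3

Yes; width 4.

Checking the three conditions: (i) the bags cover all of {0, 1, 2, 3, 4, 5, 6}; (ii) for each edge, some bag contains both endpoints; (iii) the bags containing any fixed vertex form a subtree. All hold, so the decomposition is valid with width 5 − 1 = 4.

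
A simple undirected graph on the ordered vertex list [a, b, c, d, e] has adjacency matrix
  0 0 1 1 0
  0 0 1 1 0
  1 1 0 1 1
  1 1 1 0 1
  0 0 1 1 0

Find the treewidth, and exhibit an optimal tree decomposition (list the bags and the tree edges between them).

Each bag holds 3 vertices, so the decomposition has width 2, which upper-bounds the treewidth. For the lower bound, the 3 vertices {c, d, e} are pairwise adjacent, and any tree decomposition puts a clique entirely inside one bag — forcing width ≥ 2. Hence tw(G) = 2 exactly.

Treewidth 2.
One optimal decomposition is:
Bags: B1 = {b, c, d}  B2 = {a, c, d}  B3 = {c, d, e}
Tree: B1–B2, B1–B3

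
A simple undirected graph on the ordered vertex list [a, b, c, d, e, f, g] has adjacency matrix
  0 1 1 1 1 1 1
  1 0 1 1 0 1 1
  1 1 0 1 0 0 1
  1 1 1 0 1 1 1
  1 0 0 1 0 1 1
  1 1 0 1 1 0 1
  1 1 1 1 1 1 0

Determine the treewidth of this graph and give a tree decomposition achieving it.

The largest bag has 5 vertices, giving width 4; this decomposition certifies tw(G) ≤ 4. On the other hand G contains the 5-clique {a, b, c, d, g}. A clique must lie in a single bag of any decomposition, so no decomposition can have width below 4. The upper and lower bounds meet at 4, so that is the treewidth.

Treewidth 4.
One optimal decomposition is:
Bags: B1 = {a, b, c, d, g}  B2 = {a, b, d, f, g}  B3 = {a, d, e, f, g}
Tree: B1–B2, B2–B3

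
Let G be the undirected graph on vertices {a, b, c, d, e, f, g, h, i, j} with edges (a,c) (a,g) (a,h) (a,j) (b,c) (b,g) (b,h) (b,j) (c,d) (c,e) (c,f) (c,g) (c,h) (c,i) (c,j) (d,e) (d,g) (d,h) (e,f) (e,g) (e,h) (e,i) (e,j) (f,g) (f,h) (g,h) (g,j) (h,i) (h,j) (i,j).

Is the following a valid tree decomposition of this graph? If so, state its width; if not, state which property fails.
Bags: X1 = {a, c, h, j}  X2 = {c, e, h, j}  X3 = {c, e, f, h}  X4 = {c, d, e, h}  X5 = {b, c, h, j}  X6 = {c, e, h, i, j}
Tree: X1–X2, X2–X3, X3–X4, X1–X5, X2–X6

No — vertex g appears in no bag.

A tree decomposition must satisfy three properties: every vertex lies in some bag; for every edge, both endpoints lie together in some bag; and for every vertex, the bags containing it form a connected subtree. Here vertex g appears in no bag, so the decomposition is invalid.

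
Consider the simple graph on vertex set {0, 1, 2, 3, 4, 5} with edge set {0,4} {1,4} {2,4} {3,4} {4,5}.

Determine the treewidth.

A width-1 tree decomposition is:
Bags: B1 = {0, 4}  B2 = {4, 5}  B3 = {1, 4}  B4 = {3, 4}  B5 = {2, 4}
Tree: B1–B2, B1–B3, B2–B4, B1–B5
Each bag holds 2 vertices, so the decomposition has width 1, which upper-bounds the treewidth. Since G has at least one edge (e.g. 0–4), it is not an edgeless graph, so tw(G) ≥ 1. The upper and lower bounds meet at 1, so that is the treewidth.

1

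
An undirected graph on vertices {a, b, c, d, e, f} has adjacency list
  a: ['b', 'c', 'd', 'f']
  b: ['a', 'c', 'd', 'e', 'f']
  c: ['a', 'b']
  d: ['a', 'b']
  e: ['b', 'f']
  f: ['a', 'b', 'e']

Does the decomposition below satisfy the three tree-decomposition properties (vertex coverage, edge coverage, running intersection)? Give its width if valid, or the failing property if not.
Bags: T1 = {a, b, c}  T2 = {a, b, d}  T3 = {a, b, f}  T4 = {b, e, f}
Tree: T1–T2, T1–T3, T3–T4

Every vertex of G appears in some bag (union = {a, b, c, d, e, f}); every edge is covered by a bag; and for each vertex v the set of bags containing v is connected in the bag tree. The decomposition is therefore valid. The largest bag has 3 vertices, so the width is 2.

Yes; width 2.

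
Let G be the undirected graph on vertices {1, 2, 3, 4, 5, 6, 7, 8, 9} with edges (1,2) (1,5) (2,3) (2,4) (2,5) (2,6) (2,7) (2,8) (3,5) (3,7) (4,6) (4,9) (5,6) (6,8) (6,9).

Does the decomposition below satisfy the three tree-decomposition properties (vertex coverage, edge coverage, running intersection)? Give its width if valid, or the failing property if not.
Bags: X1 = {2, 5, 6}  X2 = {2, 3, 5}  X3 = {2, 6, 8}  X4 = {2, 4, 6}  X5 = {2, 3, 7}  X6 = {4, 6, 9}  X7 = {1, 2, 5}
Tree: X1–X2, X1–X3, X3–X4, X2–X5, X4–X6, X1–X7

Yes; width 2.

Checking the three conditions: (i) the bags cover all of {1, 2, 3, 4, 5, 6, 7, 8, 9}; (ii) for each edge, some bag contains both endpoints; (iii) the bags containing any fixed vertex form a subtree. All hold, so the decomposition is valid with width 3 − 1 = 2.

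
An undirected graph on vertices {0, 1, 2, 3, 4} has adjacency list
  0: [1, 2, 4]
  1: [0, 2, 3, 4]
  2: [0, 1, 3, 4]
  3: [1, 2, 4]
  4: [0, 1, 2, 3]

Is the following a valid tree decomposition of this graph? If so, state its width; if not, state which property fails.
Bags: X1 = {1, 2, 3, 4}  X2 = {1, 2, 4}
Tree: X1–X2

A tree decomposition must satisfy three properties: every vertex lies in some bag; for every edge, both endpoints lie together in some bag; and for every vertex, the bags containing it form a connected subtree. Here vertex 0 appears in no bag, so the decomposition is invalid.

No — vertex 0 appears in no bag.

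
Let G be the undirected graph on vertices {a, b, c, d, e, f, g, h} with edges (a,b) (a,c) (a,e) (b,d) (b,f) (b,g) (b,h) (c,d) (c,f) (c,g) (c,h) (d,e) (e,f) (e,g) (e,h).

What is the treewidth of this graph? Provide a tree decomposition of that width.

Every bag has size at most 4, so the width is 4 − 1 = 3 and tw(G) ≤ 3. For the lower bound: the 4 vertex sets {b,f}, {a,c}, {e}, {d} are disjoint, each induces a connected subgraph, and every pair is joined by at least one edge of G. Contracting each set to a single vertex therefore yields K_{4} as a minor, and since treewidth is minor-monotone, tw(G) ≥ tw(K_{4}) = 3. Hence tw(G) = 3 exactly.

Treewidth 3.
One such decomposition:
Bags: B1 = {b, c, e, f}  B2 = {a, b, c, e}  B3 = {b, c, d, e}  B4 = {b, c, e, h}  B5 = {b, c, e, g}
Tree: B1–B2, B2–B3, B3–B4, B4–B5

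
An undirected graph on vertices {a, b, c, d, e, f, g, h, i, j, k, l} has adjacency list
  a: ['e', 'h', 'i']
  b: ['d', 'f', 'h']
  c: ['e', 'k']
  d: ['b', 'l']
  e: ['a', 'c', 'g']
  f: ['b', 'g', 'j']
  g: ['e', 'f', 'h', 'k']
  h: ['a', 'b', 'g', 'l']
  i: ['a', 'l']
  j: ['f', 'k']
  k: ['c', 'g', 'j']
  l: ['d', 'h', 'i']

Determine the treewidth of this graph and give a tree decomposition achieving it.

The largest bag has 4 vertices, giving width 3; this decomposition certifies tw(G) ≤ 3. For the lower bound: the 4 vertex sets {d,i,l}, {a}, {h}, {b,e,f,g} are disjoint, each induces a connected subgraph, and every pair is joined by at least one edge of G. Contracting each set to a single vertex therefore yields K_{4} as a minor, and since treewidth is minor-monotone, tw(G) ≥ tw(K_{4}) = 3. Hence tw(G) = 3 exactly.

Treewidth 3.
Bags: B1 = {a, d, i, l}  B2 = {a, d, h, l}  B3 = {a, b, d, h}  B4 = {a, b, e, h}  B5 = {b, e, g, h}  B6 = {b, e, f, g}  B7 = {c, e, f, g}  B8 = {c, f, g, k}  B9 = {c, f, j, k}
Tree: B1–B2, B2–B3, B3–B4, B4–B5, B5–B6, B6–B7, B7–B8, B8–B9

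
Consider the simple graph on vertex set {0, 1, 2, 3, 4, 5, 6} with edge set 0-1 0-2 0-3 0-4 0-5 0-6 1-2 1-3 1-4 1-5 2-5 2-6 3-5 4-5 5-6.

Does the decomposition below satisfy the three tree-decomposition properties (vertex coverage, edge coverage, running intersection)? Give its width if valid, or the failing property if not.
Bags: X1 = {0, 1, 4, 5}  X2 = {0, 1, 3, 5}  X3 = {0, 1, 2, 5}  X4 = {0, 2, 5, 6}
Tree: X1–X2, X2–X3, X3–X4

Yes; width 3.

Checking the three conditions: (i) the bags cover all of {0, 1, 2, 3, 4, 5, 6}; (ii) for each edge, some bag contains both endpoints; (iii) the bags containing any fixed vertex form a subtree. All hold, so the decomposition is valid with width 4 − 1 = 3.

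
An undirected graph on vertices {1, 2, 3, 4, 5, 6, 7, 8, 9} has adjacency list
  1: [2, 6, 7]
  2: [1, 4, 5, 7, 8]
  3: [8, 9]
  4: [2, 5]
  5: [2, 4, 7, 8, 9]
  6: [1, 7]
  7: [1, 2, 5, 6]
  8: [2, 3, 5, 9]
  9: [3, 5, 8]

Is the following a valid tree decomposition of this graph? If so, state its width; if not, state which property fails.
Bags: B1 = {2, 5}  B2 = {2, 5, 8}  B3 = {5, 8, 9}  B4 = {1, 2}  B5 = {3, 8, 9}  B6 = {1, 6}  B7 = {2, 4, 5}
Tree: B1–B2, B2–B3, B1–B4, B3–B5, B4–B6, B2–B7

A tree decomposition must satisfy three properties: every vertex lies in some bag; for every edge, both endpoints lie together in some bag; and for every vertex, the bags containing it form a connected subtree. Here vertex 7 appears in no bag, so the decomposition is invalid.

No — vertex 7 appears in no bag.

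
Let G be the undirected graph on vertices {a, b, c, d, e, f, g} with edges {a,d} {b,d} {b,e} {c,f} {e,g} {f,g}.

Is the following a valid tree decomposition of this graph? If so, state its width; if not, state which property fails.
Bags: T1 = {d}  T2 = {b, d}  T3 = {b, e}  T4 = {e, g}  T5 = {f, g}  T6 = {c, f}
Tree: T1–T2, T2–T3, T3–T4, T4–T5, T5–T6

A tree decomposition must satisfy three properties: every vertex lies in some bag; for every edge, both endpoints lie together in some bag; and for every vertex, the bags containing it form a connected subtree. Here vertex a appears in no bag, so the decomposition is invalid.

No — vertex a appears in no bag.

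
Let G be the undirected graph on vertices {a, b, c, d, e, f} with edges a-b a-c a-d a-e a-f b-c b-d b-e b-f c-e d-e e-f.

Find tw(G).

3

A width-3 tree decomposition is:
Bags: B1 = {a, b, c, e}  B2 = {a, b, e, f}  B3 = {a, b, d, e}
Tree: B1–B2, B1–B3
Every bag has size at most 4, so the width is 4 − 1 = 3 and tw(G) ≤ 3. Conversely, {a, b, d, e} is a clique of size 4, and the vertices of any clique must share a bag in every tree decomposition; so some bag has ≥ 4 vertices and tw(G) ≥ 3. The upper and lower bounds meet at 3, so that is the treewidth.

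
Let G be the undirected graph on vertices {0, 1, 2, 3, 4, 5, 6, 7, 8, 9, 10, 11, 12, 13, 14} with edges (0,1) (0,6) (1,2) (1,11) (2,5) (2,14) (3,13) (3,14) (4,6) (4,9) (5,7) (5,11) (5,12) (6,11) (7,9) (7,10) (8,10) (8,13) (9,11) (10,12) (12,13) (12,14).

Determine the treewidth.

3

A width-3 tree decomposition is:
Bags: B1 = {0, 1, 4, 6}  B2 = {1, 4, 6, 11}  B3 = {1, 4, 9, 11}  B4 = {1, 2, 9, 11}  B5 = {2, 5, 9, 11}  B6 = {2, 5, 7, 9}  B7 = {2, 5, 7, 14}  B8 = {5, 7, 12, 14}  B9 = {7, 10, 12, 14}  B10 = {3, 10, 12, 14}  B11 = {3, 10, 12, 13}  B12 = {3, 8, 10, 13}
Tree: B1–B2, B2–B3, B3–B4, B4–B5, B5–B6, B6–B7, B7–B8, B8–B9, B9–B10, B10–B11, B11–B12
The largest bag has 4 vertices, giving width 3; this decomposition certifies tw(G) ≤ 3. For the lower bound: the 4 vertex sets {0,4,6}, {1}, {11}, {2,5,7,9} are disjoint, each induces a connected subgraph, and every pair is joined by at least one edge of G. Contracting each set to a single vertex therefore yields K_{4} as a minor, and since treewidth is minor-monotone, tw(G) ≥ tw(K_{4}) = 3. Hence tw(G) = 3 exactly.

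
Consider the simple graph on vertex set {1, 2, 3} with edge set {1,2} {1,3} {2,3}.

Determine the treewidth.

2

A width-2 tree decomposition is:
Bags: B1 = {1, 2, 3}
Tree: (single bag)
With just one bag of size 3, the width is 3 − 1 = 2, so tw(G) ≤ 2. Conversely, {1, 2, 3} is a clique of size 3, and the vertices of any clique must share a bag in every tree decomposition; so some bag has ≥ 3 vertices and tw(G) ≥ 2. Hence tw(G) = 2 exactly.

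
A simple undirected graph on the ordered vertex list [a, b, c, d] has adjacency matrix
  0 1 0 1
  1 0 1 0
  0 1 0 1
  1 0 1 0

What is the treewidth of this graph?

A width-2 tree decomposition is:
Bags: B1 = {b, c, d}  B2 = {a, b, d}
Tree: B1–B2
Every bag has size at most 3, so the width is 3 − 1 = 2 and tw(G) ≤ 2. The edges d–c–b–a–d form a cycle, so G is not a tree and its treewidth is at least 2. Combining the bounds, tw(G) = 2.

2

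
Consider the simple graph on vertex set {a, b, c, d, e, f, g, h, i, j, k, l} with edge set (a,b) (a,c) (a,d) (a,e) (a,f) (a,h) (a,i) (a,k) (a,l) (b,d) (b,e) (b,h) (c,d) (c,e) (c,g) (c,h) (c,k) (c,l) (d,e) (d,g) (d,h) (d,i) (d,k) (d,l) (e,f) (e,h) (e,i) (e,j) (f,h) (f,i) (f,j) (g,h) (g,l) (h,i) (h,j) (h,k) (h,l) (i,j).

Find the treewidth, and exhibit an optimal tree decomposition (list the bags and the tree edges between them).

Every bag has size at most 5, so the width is 5 − 1 = 4 and tw(G) ≤ 4. For the lower bound, the 5 vertices {c, d, g, h, l} are pairwise adjacent, and any tree decomposition puts a clique entirely inside one bag — forcing width ≥ 4. Therefore the treewidth is 4.

Treewidth 4.
Bags: B1 = {a, b, d, e, h}  B2 = {a, c, d, e, h}  B3 = {a, c, d, h, l}  B4 = {a, d, e, h, i}  B5 = {a, e, f, h, i}  B6 = {c, d, g, h, l}  B7 = {a, c, d, h, k}  B8 = {e, f, h, i, j}
Tree: B1–B2, B2–B3, B2–B4, B4–B5, B3–B6, B3–B7, B5–B8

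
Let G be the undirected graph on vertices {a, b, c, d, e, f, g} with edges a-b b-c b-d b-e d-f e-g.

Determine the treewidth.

1

A width-1 tree decomposition is:
Bags: B1 = {b, e}  B2 = {b, d}  B3 = {b, c}  B4 = {a, b}  B5 = {d, f}  B6 = {e, g}
Tree: B1–B2, B2–B3, B2–B4, B2–B5, B1–B6
Each bag holds 2 vertices, so the decomposition has width 1, which upper-bounds the treewidth. Any graph with an edge has treewidth ≥ 1, and G has the edge e–b. Therefore the treewidth is 1.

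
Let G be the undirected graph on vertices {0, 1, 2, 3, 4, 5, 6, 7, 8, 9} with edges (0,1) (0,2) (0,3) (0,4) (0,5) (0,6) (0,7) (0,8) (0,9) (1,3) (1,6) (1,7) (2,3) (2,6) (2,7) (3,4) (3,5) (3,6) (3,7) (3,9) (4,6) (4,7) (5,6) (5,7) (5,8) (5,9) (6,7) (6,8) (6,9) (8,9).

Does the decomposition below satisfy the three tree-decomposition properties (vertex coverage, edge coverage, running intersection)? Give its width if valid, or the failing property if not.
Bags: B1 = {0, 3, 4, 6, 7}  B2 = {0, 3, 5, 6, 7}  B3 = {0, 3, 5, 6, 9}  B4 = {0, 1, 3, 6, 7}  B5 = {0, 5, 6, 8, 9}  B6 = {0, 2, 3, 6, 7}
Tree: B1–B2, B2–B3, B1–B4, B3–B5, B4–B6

Yes; width 4.

Vertex coverage: the bags together contain {0, 1, 2, 3, 4, 5, 6, 7, 8, 9}, the full vertex set. Edge coverage: each edge of G has both endpoints in at least one bag. Running intersection: for every vertex, the bags containing it form a connected subtree. All three properties hold, so this is a valid tree decomposition of width max|bag| − 1 = 4, and hence tw(G) ≤ 4.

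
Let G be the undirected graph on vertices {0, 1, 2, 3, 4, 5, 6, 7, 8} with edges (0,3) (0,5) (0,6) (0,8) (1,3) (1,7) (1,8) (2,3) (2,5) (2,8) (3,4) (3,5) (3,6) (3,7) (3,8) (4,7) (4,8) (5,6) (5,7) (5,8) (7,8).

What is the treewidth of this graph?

A width-3 tree decomposition is:
Bags: B1 = {2, 3, 5, 8}  B2 = {0, 3, 5, 8}  B3 = {3, 5, 7, 8}  B4 = {3, 4, 7, 8}  B5 = {0, 3, 5, 6}  B6 = {1, 3, 7, 8}
Tree: B1–B2, B2–B3, B3–B4, B2–B5, B3–B6
Every bag has size at most 4, so the width is 4 − 1 = 3 and tw(G) ≤ 3. Conversely, {1, 3, 7, 8} is a clique of size 4, and the vertices of any clique must share a bag in every tree decomposition; so some bag has ≥ 4 vertices and tw(G) ≥ 3. Hence tw(G) = 3 exactly.

3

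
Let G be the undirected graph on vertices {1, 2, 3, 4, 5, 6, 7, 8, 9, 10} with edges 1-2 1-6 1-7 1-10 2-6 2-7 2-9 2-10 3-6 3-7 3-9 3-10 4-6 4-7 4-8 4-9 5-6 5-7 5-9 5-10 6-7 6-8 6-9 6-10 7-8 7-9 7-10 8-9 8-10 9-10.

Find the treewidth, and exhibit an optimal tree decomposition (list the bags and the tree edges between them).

The largest bag has 5 vertices, giving width 4; this decomposition certifies tw(G) ≤ 4. Conversely, {1, 2, 6, 7, 10} is a clique of size 5, and the vertices of any clique must share a bag in every tree decomposition; so some bag has ≥ 5 vertices and tw(G) ≥ 4. Therefore the treewidth is 4.

Treewidth 4.
One such decomposition:
Bags: B1 = {1, 2, 6, 7, 10}  B2 = {2, 6, 7, 9, 10}  B3 = {3, 6, 7, 9, 10}  B4 = {5, 6, 7, 9, 10}  B5 = {6, 7, 8, 9, 10}  B6 = {4, 6, 7, 8, 9}
Tree: B1–B2, B2–B3, B2–B4, B4–B5, B5–B6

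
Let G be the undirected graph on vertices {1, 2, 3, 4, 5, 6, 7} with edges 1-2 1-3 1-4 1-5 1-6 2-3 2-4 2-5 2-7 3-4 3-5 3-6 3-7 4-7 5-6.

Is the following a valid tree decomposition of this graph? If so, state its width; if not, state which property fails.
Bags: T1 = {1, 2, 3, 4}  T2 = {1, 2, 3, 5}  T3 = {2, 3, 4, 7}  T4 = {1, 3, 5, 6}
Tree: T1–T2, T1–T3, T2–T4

Checking the three conditions: (i) the bags cover all of {1, 2, 3, 4, 5, 6, 7}; (ii) for each edge, some bag contains both endpoints; (iii) the bags containing any fixed vertex form a subtree. All hold, so the decomposition is valid with width 4 − 1 = 3.

Yes; width 3.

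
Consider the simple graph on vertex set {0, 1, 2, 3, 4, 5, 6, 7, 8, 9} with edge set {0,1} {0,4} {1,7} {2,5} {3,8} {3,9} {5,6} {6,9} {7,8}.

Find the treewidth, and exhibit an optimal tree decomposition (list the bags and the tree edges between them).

Treewidth 1.
One such decomposition:
Bags: B1 = {0, 4}  B2 = {0, 1}  B3 = {1, 7}  B4 = {7, 8}  B5 = {3, 8}  B6 = {3, 9}  B7 = {6, 9}  B8 = {5, 6}  B9 = {2, 5}
Tree: B1–B2, B2–B3, B3–B4, B4–B5, B5–B6, B6–B7, B7–B8, B8–B9

The largest bag has 2 vertices, giving width 1; this decomposition certifies tw(G) ≤ 1. G has an edge, so its treewidth is at least 1. The upper and lower bounds meet at 1, so that is the treewidth.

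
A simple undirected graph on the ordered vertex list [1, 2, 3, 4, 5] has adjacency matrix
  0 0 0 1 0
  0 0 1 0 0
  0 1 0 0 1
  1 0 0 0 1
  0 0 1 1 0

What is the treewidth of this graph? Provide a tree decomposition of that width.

The largest bag has 2 vertices, giving width 1; this decomposition certifies tw(G) ≤ 1. Any graph with an edge has treewidth ≥ 1, and G has the edge 2–3. Therefore the treewidth is 1.

Treewidth 1.
One optimal decomposition is:
Bags: B1 = {2, 3}  B2 = {3, 5}  B3 = {4, 5}  B4 = {1, 4}
Tree: B1–B2, B2–B3, B3–B4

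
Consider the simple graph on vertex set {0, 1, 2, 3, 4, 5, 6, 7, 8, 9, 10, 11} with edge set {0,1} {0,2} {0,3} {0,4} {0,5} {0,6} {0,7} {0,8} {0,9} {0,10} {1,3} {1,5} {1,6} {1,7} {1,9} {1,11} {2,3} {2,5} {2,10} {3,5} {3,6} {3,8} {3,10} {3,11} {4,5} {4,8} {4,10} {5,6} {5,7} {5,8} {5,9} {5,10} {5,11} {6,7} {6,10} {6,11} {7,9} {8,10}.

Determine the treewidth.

A width-4 tree decomposition is:
Bags: B1 = {0, 1, 3, 5, 6}  B2 = {0, 3, 5, 6, 10}  B3 = {0, 1, 5, 6, 7}  B4 = {0, 3, 5, 8, 10}  B5 = {0, 4, 5, 8, 10}  B6 = {0, 1, 5, 7, 9}  B7 = {0, 2, 3, 5, 10}  B8 = {1, 3, 5, 6, 11}
Tree: B1–B2, B1–B3, B2–B4, B4–B5, B3–B6, B2–B7, B1–B8
The largest bag has 5 vertices, giving width 4; this decomposition certifies tw(G) ≤ 4. For the lower bound, the 5 vertices {0, 1, 5, 7, 9} are pairwise adjacent, and any tree decomposition puts a clique entirely inside one bag — forcing width ≥ 4. Hence tw(G) = 4 exactly.

4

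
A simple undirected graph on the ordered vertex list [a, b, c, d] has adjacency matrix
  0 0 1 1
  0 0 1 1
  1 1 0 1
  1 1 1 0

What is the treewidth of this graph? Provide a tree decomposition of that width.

Each bag holds 3 vertices, so the decomposition has width 2, which upper-bounds the treewidth. Conversely, {a, c, d} is a clique of size 3, and the vertices of any clique must share a bag in every tree decomposition; so some bag has ≥ 3 vertices and tw(G) ≥ 2. Combining the bounds, tw(G) = 2.

Treewidth 2.
One such decomposition:
Bags: B1 = {a, c, d}  B2 = {b, c, d}
Tree: B1–B2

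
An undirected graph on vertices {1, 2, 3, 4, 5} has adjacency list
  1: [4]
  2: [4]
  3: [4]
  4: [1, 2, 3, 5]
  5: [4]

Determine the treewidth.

A width-1 tree decomposition is:
Bags: B1 = {2, 4}  B2 = {1, 4}  B3 = {4, 5}  B4 = {3, 4}
Tree: B1–B2, B2–B3, B2–B4
The largest bag has 2 vertices, giving width 1; this decomposition certifies tw(G) ≤ 1. Any graph with an edge has treewidth ≥ 1, and G has the edge 4–2. Therefore the treewidth is 1.

1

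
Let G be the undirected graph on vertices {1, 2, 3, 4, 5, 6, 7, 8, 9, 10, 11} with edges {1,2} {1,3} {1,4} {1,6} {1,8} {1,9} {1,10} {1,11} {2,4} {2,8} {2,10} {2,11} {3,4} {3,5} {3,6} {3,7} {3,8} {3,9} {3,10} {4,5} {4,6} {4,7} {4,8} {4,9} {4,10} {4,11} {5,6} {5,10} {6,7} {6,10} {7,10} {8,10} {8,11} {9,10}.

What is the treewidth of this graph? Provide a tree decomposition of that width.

Treewidth 4.
One optimal decomposition is:
Bags: B1 = {1, 2, 4, 8, 10}  B2 = {1, 3, 4, 8, 10}  B3 = {1, 3, 4, 6, 10}  B4 = {3, 4, 5, 6, 10}  B5 = {1, 2, 4, 8, 11}  B6 = {3, 4, 6, 7, 10}  B7 = {1, 3, 4, 9, 10}
Tree: B1–B2, B2–B3, B3–B4, B1–B5, B3–B6, B3–B7

The largest bag has 5 vertices, giving width 4; this decomposition certifies tw(G) ≤ 4. On the other hand G contains the 5-clique {1, 2, 4, 8, 10}. A clique must lie in a single bag of any decomposition, so no decomposition can have width below 4. Therefore the treewidth is 4.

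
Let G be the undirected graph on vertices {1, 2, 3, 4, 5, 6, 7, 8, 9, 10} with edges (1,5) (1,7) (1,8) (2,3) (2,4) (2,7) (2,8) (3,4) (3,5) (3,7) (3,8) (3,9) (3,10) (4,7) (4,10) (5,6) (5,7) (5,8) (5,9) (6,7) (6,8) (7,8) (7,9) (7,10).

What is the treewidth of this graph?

3

A width-3 tree decomposition is:
Bags: B1 = {3, 5, 7, 8}  B2 = {1, 5, 7, 8}  B3 = {2, 3, 7, 8}  B4 = {3, 5, 7, 9}  B5 = {5, 6, 7, 8}  B6 = {2, 3, 4, 7}  B7 = {3, 4, 7, 10}
Tree: B1–B2, B1–B3, B1–B4, B2–B5, B3–B6, B6–B7
Each bag holds 4 vertices, so the decomposition has width 3, which upper-bounds the treewidth. Conversely, {1, 5, 7, 8} is a clique of size 4, and the vertices of any clique must share a bag in every tree decomposition; so some bag has ≥ 4 vertices and tw(G) ≥ 3. The upper and lower bounds meet at 3, so that is the treewidth.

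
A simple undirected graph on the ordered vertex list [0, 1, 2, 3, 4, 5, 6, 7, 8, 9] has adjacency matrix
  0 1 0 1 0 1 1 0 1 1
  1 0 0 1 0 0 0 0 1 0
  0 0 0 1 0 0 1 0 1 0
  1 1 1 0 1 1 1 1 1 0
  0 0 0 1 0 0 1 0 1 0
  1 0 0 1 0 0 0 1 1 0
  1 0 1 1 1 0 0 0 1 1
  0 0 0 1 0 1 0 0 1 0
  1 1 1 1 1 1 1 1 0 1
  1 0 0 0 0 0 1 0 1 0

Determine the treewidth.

3

A width-3 tree decomposition is:
Bags: B1 = {0, 6, 8, 9}  B2 = {0, 3, 6, 8}  B3 = {2, 3, 6, 8}  B4 = {0, 1, 3, 8}  B5 = {0, 3, 5, 8}  B6 = {3, 4, 6, 8}  B7 = {3, 5, 7, 8}
Tree: B1–B2, B2–B3, B2–B4, B2–B5, B3–B6, B5–B7
The largest bag has 4 vertices, giving width 3; this decomposition certifies tw(G) ≤ 3. On the other hand G contains the 4-clique {0, 6, 8, 9}. A clique must lie in a single bag of any decomposition, so no decomposition can have width below 3. Therefore the treewidth is 3.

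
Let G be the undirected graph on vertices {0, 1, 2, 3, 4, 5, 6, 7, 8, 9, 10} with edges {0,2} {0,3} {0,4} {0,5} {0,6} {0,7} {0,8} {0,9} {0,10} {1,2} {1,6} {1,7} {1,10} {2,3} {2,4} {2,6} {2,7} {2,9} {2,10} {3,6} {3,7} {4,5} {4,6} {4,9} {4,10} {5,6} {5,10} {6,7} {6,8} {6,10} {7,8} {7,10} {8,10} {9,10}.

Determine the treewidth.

A width-4 tree decomposition is:
Bags: B1 = {0, 2, 4, 6, 10}  B2 = {0, 2, 6, 7, 10}  B3 = {0, 2, 4, 9, 10}  B4 = {0, 6, 7, 8, 10}  B5 = {0, 4, 5, 6, 10}  B6 = {1, 2, 6, 7, 10}  B7 = {0, 2, 3, 6, 7}
Tree: B1–B2, B1–B3, B2–B4, B1–B5, B2–B6, B2–B7
The largest bag has 5 vertices, giving width 4; this decomposition certifies tw(G) ≤ 4. Conversely, {0, 2, 4, 9, 10} is a clique of size 5, and the vertices of any clique must share a bag in every tree decomposition; so some bag has ≥ 5 vertices and tw(G) ≥ 4. Hence tw(G) = 4 exactly.

4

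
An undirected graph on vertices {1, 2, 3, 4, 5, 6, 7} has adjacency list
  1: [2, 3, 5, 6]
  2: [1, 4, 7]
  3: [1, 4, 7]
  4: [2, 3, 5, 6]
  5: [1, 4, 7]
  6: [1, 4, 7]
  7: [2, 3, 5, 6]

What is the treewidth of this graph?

3

A width-3 tree decomposition is:
Bags: B1 = {1, 4, 5, 7}  B2 = {1, 4, 6, 7}  B3 = {1, 3, 4, 7}  B4 = {1, 2, 4, 7}
Tree: B1–B2, B2–B3, B3–B4
Each bag holds 4 vertices, so the decomposition has width 3, which upper-bounds the treewidth. For the lower bound: the 4 vertex sets {1,5}, {6,7}, {4}, {3} are disjoint, each induces a connected subgraph, and every pair is joined by at least one edge of G. Contracting each set to a single vertex therefore yields K_{4} as a minor, and since treewidth is minor-monotone, tw(G) ≥ tw(K_{4}) = 3. Therefore the treewidth is 3.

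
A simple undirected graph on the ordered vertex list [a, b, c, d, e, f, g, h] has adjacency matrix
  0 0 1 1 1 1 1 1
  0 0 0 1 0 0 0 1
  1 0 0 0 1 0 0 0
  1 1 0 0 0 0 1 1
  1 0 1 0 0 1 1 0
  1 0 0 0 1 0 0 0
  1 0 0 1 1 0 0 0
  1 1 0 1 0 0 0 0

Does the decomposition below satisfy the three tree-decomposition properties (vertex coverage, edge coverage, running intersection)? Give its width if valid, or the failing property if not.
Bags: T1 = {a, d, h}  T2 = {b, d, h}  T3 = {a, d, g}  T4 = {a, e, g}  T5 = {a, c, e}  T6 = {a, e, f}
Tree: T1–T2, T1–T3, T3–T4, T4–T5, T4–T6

Every vertex of G appears in some bag (union = {a, b, c, d, e, f, g, h}); every edge is covered by a bag; and for each vertex v the set of bags containing v is connected in the bag tree. The decomposition is therefore valid. The largest bag has 3 vertices, so the width is 2.

Yes; width 2.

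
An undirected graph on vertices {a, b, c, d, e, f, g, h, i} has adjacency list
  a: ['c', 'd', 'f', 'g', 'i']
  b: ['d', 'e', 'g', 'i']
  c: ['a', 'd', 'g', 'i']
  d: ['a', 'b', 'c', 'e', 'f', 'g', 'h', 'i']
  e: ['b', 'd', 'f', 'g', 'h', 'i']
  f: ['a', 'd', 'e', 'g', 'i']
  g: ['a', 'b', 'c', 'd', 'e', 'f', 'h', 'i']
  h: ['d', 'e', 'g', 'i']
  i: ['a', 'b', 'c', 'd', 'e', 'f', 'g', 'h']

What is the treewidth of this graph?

4

A width-4 tree decomposition is:
Bags: B1 = {a, d, f, g, i}  B2 = {d, e, f, g, i}  B3 = {b, d, e, g, i}  B4 = {a, c, d, g, i}  B5 = {d, e, g, h, i}
Tree: B1–B2, B2–B3, B1–B4, B2–B5
The largest bag has 5 vertices, giving width 4; this decomposition certifies tw(G) ≤ 4. Conversely, {d, e, g, h, i} is a clique of size 5, and the vertices of any clique must share a bag in every tree decomposition; so some bag has ≥ 5 vertices and tw(G) ≥ 4. Therefore the treewidth is 4.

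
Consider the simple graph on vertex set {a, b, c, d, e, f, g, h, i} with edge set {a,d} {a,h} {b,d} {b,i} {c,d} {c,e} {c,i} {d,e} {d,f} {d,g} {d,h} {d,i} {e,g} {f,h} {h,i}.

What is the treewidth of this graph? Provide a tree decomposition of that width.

Every bag has size at most 3, so the width is 3 − 1 = 2 and tw(G) ≤ 2. On the other hand G contains the 3-clique {d, e, g}. A clique must lie in a single bag of any decomposition, so no decomposition can have width below 2. Hence tw(G) = 2 exactly.

Treewidth 2.
One such decomposition:
Bags: B1 = {d, h, i}  B2 = {a, d, h}  B3 = {c, d, i}  B4 = {c, d, e}  B5 = {d, e, g}  B6 = {b, d, i}  B7 = {d, f, h}
Tree: B1–B2, B1–B3, B3–B4, B4–B5, B3–B6, B2–B7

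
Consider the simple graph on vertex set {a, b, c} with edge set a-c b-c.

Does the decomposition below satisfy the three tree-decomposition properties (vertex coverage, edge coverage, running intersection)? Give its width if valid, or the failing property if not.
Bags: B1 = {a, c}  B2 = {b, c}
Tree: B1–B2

Vertex coverage: the bags together contain {a, b, c}, the full vertex set. Edge coverage: each edge of G has both endpoints in at least one bag. Running intersection: for every vertex, the bags containing it form a connected subtree. All three properties hold, so this is a valid tree decomposition of width max|bag| − 1 = 1, and hence tw(G) ≤ 1.

Yes; width 1.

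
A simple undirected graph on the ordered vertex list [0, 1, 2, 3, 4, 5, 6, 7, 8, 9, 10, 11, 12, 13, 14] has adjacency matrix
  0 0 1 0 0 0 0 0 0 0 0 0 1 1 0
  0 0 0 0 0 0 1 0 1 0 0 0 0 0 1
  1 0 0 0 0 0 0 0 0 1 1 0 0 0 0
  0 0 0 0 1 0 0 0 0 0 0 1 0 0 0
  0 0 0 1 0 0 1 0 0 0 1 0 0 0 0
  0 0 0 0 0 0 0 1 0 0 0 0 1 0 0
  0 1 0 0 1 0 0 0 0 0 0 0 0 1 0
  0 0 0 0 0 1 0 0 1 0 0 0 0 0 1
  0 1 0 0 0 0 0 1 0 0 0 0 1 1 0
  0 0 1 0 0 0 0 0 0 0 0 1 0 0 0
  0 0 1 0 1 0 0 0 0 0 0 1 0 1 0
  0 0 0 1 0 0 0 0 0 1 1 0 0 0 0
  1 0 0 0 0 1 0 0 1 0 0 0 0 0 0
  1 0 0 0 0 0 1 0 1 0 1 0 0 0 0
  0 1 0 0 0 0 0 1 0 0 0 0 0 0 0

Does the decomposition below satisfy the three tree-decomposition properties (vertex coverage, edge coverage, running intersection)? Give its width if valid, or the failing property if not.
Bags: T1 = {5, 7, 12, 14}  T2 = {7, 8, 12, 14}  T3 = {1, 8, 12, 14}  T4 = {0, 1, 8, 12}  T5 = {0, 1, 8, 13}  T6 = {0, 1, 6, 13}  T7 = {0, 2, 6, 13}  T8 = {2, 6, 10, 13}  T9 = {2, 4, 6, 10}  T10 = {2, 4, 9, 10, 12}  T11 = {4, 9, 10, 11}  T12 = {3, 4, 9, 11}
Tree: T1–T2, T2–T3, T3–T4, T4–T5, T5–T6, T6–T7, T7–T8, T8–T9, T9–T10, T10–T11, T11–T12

A tree decomposition must satisfy three properties: every vertex lies in some bag; for every edge, both endpoints lie together in some bag; and for every vertex, the bags containing it form a connected subtree. Here bags containing vertex 12 are not connected in the tree, so the decomposition is invalid.

No — bags containing vertex 12 are not connected in the tree.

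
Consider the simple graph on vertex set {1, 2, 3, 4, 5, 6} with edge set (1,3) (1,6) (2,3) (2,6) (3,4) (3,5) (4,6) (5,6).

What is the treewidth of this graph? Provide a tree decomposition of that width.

Every bag has size at most 3, so the width is 3 − 1 = 2 and tw(G) ≤ 2. Since 6–2–3–4–6 is a cycle in G, G is not acyclic. Forests are exactly the graphs of treewidth ≤ 1, so tw(G) ≥ 2. The upper and lower bounds meet at 2, so that is the treewidth.

Treewidth 2.
One optimal decomposition is:
Bags: B1 = {2, 3, 6}  B2 = {3, 4, 6}  B3 = {1, 3, 6}  B4 = {3, 5, 6}
Tree: B1–B2, B2–B3, B3–B4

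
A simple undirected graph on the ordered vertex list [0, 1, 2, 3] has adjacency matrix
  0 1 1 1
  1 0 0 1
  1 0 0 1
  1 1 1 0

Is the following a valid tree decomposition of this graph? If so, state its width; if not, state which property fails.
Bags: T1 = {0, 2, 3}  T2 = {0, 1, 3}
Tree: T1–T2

Vertex coverage: the bags together contain {0, 1, 2, 3}, the full vertex set. Edge coverage: each edge of G has both endpoints in at least one bag. Running intersection: for every vertex, the bags containing it form a connected subtree. All three properties hold, so this is a valid tree decomposition of width max|bag| − 1 = 2, and hence tw(G) ≤ 2.

Yes; width 2.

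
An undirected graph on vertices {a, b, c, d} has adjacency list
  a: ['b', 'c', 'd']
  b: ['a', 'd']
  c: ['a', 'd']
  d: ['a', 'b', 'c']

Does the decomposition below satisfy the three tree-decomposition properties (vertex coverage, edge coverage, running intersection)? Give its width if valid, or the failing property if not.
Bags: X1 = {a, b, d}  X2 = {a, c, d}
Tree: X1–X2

Checking the three conditions: (i) the bags cover all of {a, b, c, d}; (ii) for each edge, some bag contains both endpoints; (iii) the bags containing any fixed vertex form a subtree. All hold, so the decomposition is valid with width 3 − 1 = 2.

Yes; width 2.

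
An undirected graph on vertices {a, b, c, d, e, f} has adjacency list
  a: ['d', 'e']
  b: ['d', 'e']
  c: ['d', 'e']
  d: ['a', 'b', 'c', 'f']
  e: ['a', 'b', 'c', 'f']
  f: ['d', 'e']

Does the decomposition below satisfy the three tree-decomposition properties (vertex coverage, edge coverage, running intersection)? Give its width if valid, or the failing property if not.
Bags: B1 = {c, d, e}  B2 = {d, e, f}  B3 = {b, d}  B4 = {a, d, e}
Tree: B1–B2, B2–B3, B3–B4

No — edge (e,b) lies in no bag.

A tree decomposition must satisfy three properties: every vertex lies in some bag; for every edge, both endpoints lie together in some bag; and for every vertex, the bags containing it form a connected subtree. Here edge (e,b) lies in no bag, so the decomposition is invalid.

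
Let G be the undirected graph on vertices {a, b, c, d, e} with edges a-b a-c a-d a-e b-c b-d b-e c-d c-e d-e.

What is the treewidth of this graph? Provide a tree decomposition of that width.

With just one bag of size 5, the width is 5 − 1 = 4, so tw(G) ≤ 4. Conversely, {a, b, c, d, e} is a clique of size 5, and the vertices of any clique must share a bag in every tree decomposition; so some bag has ≥ 5 vertices and tw(G) ≥ 4. Therefore the treewidth is 4.

Treewidth 4.
One optimal decomposition is:
Bags: B1 = {a, b, c, d, e}
Tree: (single bag)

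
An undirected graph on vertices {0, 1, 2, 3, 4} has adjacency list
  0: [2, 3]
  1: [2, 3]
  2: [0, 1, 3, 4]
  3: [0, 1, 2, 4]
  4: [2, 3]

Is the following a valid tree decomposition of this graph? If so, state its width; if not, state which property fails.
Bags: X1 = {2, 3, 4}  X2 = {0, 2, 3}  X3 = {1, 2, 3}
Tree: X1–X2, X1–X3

Yes; width 2.

Every vertex of G appears in some bag (union = {0, 1, 2, 3, 4}); every edge is covered by a bag; and for each vertex v the set of bags containing v is connected in the bag tree. The decomposition is therefore valid. The largest bag has 3 vertices, so the width is 2.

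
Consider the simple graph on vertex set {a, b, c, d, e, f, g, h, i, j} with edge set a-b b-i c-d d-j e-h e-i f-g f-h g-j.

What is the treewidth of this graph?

A width-1 tree decomposition is:
Bags: B1 = {a, b}  B2 = {b, i}  B3 = {e, i}  B4 = {e, h}  B5 = {f, h}  B6 = {f, g}  B7 = {g, j}  B8 = {d, j}  B9 = {c, d}
Tree: B1–B2, B2–B3, B3–B4, B4–B5, B5–B6, B6–B7, B7–B8, B8–B9
Each bag holds 2 vertices, so the decomposition has width 1, which upper-bounds the treewidth. Any graph with an edge has treewidth ≥ 1, and G has the edge a–b. Hence tw(G) = 1 exactly.

1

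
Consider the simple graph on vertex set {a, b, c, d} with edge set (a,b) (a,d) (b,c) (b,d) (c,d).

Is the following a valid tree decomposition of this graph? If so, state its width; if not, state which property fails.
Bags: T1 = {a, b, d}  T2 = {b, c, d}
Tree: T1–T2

Checking the three conditions: (i) the bags cover all of {a, b, c, d}; (ii) for each edge, some bag contains both endpoints; (iii) the bags containing any fixed vertex form a subtree. All hold, so the decomposition is valid with width 3 − 1 = 2.

Yes; width 2.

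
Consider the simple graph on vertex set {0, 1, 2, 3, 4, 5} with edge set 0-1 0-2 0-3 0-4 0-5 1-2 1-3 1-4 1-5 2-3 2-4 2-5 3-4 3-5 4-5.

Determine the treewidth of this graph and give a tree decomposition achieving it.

A single bag containing all 6 vertices is trivially a valid decomposition of width 5. On the other hand G contains the 6-clique {0, 1, 2, 3, 4, 5}. A clique must lie in a single bag of any decomposition, so no decomposition can have width below 5. Therefore the treewidth is 5.

Treewidth 5.
One optimal decomposition is:
Bags: B1 = {0, 1, 2, 3, 4, 5}
Tree: (single bag)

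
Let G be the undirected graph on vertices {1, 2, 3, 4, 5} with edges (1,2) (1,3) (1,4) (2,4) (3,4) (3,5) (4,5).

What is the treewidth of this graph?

A width-2 tree decomposition is:
Bags: B1 = {3, 4, 5}  B2 = {1, 3, 4}  B3 = {1, 2, 4}
Tree: B1–B2, B2–B3
Every bag has size at most 3, so the width is 3 − 1 = 2 and tw(G) ≤ 2. For the lower bound, the 3 vertices {1, 2, 4} are pairwise adjacent, and any tree decomposition puts a clique entirely inside one bag — forcing width ≥ 2. Therefore the treewidth is 2.

2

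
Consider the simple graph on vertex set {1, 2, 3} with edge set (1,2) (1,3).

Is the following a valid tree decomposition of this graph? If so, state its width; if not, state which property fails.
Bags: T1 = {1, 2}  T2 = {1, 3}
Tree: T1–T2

Yes; width 1.

Checking the three conditions: (i) the bags cover all of {1, 2, 3}; (ii) for each edge, some bag contains both endpoints; (iii) the bags containing any fixed vertex form a subtree. All hold, so the decomposition is valid with width 2 − 1 = 1.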